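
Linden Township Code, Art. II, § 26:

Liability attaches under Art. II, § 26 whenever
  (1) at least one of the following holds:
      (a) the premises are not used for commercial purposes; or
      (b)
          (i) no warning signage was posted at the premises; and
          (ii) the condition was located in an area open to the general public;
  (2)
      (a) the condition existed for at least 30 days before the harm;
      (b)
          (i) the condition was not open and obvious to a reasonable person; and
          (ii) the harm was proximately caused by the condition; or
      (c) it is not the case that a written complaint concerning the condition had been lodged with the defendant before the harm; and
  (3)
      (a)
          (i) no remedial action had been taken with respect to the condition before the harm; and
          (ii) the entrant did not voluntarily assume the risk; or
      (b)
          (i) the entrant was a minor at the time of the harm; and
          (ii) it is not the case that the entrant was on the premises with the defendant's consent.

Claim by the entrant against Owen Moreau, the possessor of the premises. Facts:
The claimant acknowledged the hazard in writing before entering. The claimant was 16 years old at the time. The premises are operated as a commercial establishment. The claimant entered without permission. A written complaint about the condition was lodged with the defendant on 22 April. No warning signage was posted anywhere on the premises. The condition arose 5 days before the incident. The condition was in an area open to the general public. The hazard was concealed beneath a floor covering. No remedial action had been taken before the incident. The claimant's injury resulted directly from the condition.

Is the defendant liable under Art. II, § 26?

(a) not (commercial use) — not met.
(i) no signage posted — holds.
(ii) public area — satisfied.
(b): T AND T → true.
(1): F OR T → true.
(a) condition ≥30 days old — not met.
(i) not open/obvious — met.
(ii) proximate cause — holds.
So (b) is satisfied (T AND T).
(c) not (complaint lodged) — fails.
(2) = F OR T OR F = true.
(i) no remedial action — satisfied.
(ii) no assumed risk — not met.
(a) = T AND F = false.
(i) entrant a minor — satisfied.
(ii) not (consent to enter) — satisfied.
(b): T AND T → true.
(3): F OR T → true.
So Overall is satisfied (T AND T AND T).

Yes — liable.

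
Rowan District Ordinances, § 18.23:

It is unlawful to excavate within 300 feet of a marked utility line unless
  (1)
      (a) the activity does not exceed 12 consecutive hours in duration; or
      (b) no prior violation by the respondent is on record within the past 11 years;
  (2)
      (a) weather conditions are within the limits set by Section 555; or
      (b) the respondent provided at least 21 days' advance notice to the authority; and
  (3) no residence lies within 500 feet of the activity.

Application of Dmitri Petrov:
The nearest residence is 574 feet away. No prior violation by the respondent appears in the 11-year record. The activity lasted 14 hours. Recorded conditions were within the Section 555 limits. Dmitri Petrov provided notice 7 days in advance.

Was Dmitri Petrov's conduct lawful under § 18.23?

(a) ≤ 12 hrs duration — fails.
(b) no prior violation — met.
(1): F OR T → true.
(a) weather ok — met.
(b) ≥21 days' notice — not satisfied.
So (2) is satisfied (T OR F).
(3) no residence in 500 ft — satisfied.
So Overall is satisfied (T AND T AND T).

Yes — lawful.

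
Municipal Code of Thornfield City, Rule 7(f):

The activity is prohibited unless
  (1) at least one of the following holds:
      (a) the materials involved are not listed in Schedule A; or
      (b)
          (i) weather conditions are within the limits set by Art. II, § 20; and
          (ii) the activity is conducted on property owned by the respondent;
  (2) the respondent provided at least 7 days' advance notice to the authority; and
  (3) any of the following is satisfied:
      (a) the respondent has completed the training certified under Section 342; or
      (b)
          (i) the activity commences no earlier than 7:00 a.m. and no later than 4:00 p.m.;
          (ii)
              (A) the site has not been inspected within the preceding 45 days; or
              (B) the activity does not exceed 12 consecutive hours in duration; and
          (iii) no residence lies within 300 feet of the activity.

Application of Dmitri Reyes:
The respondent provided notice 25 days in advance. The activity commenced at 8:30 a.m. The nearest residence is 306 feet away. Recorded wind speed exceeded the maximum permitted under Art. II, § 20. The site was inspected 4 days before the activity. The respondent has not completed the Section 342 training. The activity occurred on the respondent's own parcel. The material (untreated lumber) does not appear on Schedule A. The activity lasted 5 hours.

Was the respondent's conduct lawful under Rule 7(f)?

Yes — lawful.

(a) not (Schedule A material) — met.
(i) weather ok — not satisfied.
(ii) own property — satisfied.
So (b) is not satisfied (F AND T).
So (1) is satisfied (T OR F).
(2) ≥7 days' notice — satisfied.
(a) training certified — fails.
(i) start within hours — satisfied.
(A) not (site inspected) — not satisfied.
(B) ≤ 12 hrs duration — holds.
(ii): F OR T → true.
(iii) no residence in 300 ft — holds.
(b) = T AND T AND T = true.
(3): F OR T → true.
So Overall is satisfied (T AND T AND T).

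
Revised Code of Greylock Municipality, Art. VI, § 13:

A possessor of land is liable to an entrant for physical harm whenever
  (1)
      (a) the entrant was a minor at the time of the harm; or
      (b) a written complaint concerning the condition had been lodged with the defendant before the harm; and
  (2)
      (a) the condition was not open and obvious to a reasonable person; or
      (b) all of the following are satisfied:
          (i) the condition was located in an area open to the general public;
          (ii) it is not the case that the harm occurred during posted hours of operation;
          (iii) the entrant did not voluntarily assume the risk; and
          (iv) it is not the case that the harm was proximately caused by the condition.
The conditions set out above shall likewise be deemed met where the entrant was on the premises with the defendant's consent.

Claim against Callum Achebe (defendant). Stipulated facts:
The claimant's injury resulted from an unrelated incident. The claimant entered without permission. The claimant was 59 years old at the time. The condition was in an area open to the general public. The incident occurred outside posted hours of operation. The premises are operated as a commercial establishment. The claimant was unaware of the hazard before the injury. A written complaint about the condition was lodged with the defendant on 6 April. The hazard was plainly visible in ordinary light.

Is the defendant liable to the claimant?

Yes — liable.

(a) entrant a minor — not met.
(b) complaint lodged — holds.
So (1) is satisfied (F OR T).
(a) not open/obvious — not satisfied.
(i) public area — met.
(ii) not (during posted hours) — holds.
(iii) no assumed risk — holds.
(iv) not (proximate cause) — holds.
(b): T AND T AND T AND T → true.
(2) = F OR T = true.
Overall = T AND T = true.
Exception (consent to enter) — not satisfied.
Result: main true OR exception false → true.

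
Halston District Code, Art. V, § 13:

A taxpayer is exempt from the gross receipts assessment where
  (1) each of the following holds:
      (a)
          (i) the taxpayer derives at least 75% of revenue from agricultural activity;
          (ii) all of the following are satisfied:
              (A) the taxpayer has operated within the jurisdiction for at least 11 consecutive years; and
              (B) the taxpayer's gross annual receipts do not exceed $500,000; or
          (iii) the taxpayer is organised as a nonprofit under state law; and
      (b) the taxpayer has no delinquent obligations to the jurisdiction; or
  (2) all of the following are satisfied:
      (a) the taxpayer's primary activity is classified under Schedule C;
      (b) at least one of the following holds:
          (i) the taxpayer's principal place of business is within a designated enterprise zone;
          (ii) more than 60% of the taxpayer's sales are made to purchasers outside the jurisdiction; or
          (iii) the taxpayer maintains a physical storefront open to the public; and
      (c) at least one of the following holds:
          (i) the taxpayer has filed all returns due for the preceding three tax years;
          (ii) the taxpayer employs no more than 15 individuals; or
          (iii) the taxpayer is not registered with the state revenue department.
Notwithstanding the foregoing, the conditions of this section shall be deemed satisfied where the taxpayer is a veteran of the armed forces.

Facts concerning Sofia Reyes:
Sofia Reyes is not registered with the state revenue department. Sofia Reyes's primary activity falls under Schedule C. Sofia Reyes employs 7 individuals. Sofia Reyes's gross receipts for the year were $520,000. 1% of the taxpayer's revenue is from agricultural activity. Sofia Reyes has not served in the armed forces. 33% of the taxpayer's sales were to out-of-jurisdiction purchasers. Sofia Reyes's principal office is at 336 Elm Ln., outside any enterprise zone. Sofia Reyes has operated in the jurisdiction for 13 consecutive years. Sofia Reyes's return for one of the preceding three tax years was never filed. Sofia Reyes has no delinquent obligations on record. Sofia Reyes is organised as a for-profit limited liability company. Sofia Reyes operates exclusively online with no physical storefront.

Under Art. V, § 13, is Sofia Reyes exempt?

No — not exempt.

(i) ≥75% agricultural — fails.
(A) ≥ 11 yrs in jurisdiction — met.
(B) receipts ≤ $500,000 — not satisfied.
(ii): T AND F → false.
(iii) nonprofit — not satisfied.
(a): F OR F OR F → false.
(b) no delinquency — holds.
(1): F AND T → false.
(a) Schedule C activity — holds.
(i) in enterprise zone — not met.
(ii) >60% out-of-jur. sales — fails.
(iii) has storefront — not met.
So (b) is not satisfied (F OR F OR F).
(i) returns current — not satisfied.
(ii) ≤ 15 employees — satisfied.
(iii) not (state-registered) — satisfied.
(c) = F OR T OR T = true.
(2): T AND F AND T → false.
Overall: F OR F → false.
Exception (veteran) — not satisfied.
Result: main false OR exception false → false.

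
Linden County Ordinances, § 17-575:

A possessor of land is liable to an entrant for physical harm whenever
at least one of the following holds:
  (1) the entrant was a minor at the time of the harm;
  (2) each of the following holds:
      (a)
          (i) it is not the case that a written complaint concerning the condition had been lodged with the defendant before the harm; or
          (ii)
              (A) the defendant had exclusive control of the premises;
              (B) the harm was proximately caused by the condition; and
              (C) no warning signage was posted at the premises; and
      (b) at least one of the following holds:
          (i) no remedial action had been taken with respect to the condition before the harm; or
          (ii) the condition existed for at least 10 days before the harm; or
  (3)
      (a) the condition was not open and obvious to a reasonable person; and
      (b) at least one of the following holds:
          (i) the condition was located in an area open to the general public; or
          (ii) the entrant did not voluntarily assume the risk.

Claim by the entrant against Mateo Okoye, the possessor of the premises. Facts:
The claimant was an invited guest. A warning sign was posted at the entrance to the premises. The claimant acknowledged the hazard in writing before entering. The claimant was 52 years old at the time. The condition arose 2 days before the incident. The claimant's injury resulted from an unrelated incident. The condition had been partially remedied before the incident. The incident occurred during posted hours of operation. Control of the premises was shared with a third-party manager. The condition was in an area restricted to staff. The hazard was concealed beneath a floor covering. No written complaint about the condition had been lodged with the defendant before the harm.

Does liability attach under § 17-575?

No — not liable.

(1) entrant a minor — not met.
(i) not (complaint lodged) — holds.
(A) exclusive control — not satisfied.
(B) proximate cause — not met.
(C) no signage posted — not satisfied.
(ii): F AND F AND F → false.
(a) = T OR F = true.
(i) no remedial action — fails.
(ii) condition ≥10 days old — not met.
(b): F OR F → false.
So (2) is not satisfied (T AND F).
(a) not open/obvious — holds.
(i) public area — fails.
(ii) no assumed risk — not met.
(b) = F OR F = false.
So (3) is not satisfied (T AND F).
Overall = F OR F OR F = false.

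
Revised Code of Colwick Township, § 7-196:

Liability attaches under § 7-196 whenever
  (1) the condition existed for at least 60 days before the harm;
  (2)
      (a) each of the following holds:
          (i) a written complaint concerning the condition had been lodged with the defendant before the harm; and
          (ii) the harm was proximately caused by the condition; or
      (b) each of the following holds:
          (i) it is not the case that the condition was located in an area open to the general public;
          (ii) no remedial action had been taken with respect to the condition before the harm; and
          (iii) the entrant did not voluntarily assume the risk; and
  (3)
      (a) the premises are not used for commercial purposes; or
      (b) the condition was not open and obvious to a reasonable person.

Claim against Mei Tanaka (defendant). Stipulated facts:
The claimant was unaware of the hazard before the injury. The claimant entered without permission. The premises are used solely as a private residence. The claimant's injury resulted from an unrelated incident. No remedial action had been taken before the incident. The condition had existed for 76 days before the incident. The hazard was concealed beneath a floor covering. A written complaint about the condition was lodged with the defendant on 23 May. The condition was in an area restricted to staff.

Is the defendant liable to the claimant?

(1) condition ≥60 days old — holds.
(i) complaint lodged — holds.
(ii) proximate cause — fails.
(a) = T AND F = false.
(i) not (public area) — holds.
(ii) no remedial action — met.
(iii) no assumed risk — met.
(b): T AND T AND T → true.
(2): F OR T → true.
(a) not (commercial use) — holds.
(b) not open/obvious — met.
(3): T OR T → true.
So Overall is satisfied (T AND T AND T).

Yes — liable.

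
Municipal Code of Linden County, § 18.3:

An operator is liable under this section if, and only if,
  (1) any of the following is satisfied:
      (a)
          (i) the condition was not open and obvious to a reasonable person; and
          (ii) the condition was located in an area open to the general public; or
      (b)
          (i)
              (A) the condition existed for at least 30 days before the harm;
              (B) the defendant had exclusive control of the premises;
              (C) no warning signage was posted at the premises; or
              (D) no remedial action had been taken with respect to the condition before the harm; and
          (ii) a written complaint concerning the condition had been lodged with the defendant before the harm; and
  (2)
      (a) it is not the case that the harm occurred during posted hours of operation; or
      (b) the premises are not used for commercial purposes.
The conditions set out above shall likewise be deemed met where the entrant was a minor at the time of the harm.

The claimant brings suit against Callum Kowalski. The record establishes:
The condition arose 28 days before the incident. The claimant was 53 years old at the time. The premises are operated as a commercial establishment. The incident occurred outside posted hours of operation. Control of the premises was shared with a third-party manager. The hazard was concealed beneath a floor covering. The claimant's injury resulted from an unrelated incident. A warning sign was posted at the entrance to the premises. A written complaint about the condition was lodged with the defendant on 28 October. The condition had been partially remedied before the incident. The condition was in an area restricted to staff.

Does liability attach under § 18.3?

(i) not open/obvious — met.
(ii) public area — fails.
(a): T AND F → false.
(A) condition ≥30 days old — fails.
(B) exclusive control — fails.
(C) no signage posted — fails.
(D) no remedial action — fails.
(i): F OR F OR F OR F → false.
(ii) complaint lodged — holds.
(b) = F AND T = false.
(1) = F OR F = false.
(a) not (during posted hours) — satisfied.
(b) not (commercial use) — not satisfied.
So (2) is satisfied (T OR F).
So Overall is not satisfied (F AND T).
Exception (entrant a minor) — not satisfied.
Result: main false OR exception false → false.

No — not liable.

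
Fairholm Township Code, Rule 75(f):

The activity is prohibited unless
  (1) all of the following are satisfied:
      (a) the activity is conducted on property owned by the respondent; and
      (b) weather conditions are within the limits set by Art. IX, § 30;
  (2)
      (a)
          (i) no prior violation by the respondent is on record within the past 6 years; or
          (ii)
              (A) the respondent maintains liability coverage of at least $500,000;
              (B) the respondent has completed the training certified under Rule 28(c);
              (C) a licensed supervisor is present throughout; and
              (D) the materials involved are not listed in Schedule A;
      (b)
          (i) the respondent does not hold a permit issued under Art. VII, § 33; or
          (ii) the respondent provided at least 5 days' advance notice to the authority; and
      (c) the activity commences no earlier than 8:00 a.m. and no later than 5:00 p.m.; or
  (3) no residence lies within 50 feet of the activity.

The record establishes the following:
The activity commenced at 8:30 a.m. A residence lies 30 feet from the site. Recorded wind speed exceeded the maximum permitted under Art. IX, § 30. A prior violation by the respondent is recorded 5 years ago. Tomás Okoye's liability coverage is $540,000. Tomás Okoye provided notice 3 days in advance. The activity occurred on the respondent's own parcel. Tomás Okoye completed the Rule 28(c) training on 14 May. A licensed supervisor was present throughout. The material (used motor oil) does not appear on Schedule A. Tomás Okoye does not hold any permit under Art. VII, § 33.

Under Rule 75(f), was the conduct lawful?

(a) own property — met.
(b) weather ok — not met.
So (1) is not satisfied (T AND F).
(i) no prior violation — not satisfied.
(A) coverage ≥ $500,000 — satisfied.
(B) training certified — met.
(C) supervisor present — met.
(D) not (Schedule A material) — satisfied.
So (ii) is satisfied (T AND T AND T AND T).
(a) = F OR T = true.
(i) not (holds permit) — met.
(ii) ≥5 days' notice — fails.
(b): T OR F → true.
(c) start within hours — holds.
(2): T AND T AND T → true.
(3) no residence in 50 ft — not met.
Overall = F OR T OR F = true.

Yes — lawful.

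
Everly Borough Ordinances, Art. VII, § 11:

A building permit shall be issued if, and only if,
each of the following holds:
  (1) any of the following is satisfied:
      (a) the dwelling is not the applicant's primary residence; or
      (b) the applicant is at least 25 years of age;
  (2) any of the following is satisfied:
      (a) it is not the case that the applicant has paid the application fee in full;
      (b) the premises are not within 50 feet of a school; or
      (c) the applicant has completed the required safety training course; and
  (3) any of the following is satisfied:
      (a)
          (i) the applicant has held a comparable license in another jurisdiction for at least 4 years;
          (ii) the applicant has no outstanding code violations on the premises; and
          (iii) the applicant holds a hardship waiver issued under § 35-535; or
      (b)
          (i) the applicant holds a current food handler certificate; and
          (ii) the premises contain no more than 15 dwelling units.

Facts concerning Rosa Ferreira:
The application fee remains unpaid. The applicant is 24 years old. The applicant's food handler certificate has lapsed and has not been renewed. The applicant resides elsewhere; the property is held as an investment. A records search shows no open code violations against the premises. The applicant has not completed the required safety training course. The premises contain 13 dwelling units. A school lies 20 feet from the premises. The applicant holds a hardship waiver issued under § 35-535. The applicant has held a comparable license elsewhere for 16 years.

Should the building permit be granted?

(a) not (primary residence) — met.
(b) age ≥ 25 — fails.
So (1) is satisfied (T OR F).
(a) not (fee paid) — met.
(b) ≥50 ft from school — fails.
(c) safety training — fails.
(2): T OR F OR F → true.
(i) prior license ≥ 4 yr — holds.
(ii) no code violations — holds.
(iii) hardship waiver — satisfied.
(a): T AND T AND T → true.
(i) food handler cert. — not met.
(ii) ≤ 15 units — satisfied.
So (b) is not satisfied (F AND T).
(3) = T OR F = true.
So Overall is satisfied (T AND T AND T).

Yes — granted.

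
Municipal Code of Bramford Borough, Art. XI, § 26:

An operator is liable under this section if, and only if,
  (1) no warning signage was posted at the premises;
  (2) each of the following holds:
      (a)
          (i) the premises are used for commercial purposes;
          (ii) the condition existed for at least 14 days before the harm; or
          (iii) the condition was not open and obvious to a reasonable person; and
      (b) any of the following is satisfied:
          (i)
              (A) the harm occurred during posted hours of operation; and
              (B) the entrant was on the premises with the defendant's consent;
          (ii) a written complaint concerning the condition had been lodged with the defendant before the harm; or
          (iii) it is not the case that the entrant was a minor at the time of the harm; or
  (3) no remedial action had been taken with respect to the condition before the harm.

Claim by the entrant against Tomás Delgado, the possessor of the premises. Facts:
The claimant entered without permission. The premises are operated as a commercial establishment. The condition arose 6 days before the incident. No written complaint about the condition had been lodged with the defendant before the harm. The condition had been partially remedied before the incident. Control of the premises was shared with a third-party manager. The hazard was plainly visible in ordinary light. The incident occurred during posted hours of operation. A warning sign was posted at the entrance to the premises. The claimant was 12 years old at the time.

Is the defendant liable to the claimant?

No — not liable.

(1) no signage posted — fails.
(i) commercial use — satisfied.
(ii) condition ≥14 days old — fails.
(iii) not open/obvious — fails.
(a) = T OR F OR F = true.
(A) during posted hours — met.
(B) consent to enter — not met.
So (i) is not satisfied (T AND F).
(ii) complaint lodged — not satisfied.
(iii) not (entrant a minor) — fails.
(b) = F OR F OR F = false.
(2) = T AND F = false.
(3) no remedial action — not satisfied.
Overall = F OR F OR F = false.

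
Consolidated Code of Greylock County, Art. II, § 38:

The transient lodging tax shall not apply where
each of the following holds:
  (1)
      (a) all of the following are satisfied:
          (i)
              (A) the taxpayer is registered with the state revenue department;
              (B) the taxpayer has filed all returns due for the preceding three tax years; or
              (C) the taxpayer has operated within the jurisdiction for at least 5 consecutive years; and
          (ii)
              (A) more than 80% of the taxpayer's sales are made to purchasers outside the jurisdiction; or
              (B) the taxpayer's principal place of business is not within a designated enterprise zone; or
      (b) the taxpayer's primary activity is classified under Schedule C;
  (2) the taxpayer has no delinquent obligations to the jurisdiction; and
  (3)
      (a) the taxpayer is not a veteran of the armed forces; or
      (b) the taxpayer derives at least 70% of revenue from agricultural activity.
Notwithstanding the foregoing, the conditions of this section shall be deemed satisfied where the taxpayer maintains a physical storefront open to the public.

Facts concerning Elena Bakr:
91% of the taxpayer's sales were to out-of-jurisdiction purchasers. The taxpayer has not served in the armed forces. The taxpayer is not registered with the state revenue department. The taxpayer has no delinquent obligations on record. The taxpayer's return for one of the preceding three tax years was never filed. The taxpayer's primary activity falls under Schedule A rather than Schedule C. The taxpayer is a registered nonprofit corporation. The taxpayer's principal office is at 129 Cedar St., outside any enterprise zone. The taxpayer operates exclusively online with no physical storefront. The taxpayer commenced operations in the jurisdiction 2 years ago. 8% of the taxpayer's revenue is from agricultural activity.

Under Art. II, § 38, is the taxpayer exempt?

(A) state-registered — not met.
(B) returns current — not satisfied.
(C) ≥ 5 yrs in jurisdiction — not met.
(i) = F OR F OR F = false.
(A) >80% out-of-jur. sales — satisfied.
(B) not (in enterprise zone) — holds.
(ii): T OR T → true.
So (a) is not satisfied (F AND T).
(b) Schedule C activity — not satisfied.
(1) = F OR F = false.
(2) no delinquency — holds.
(a) not (veteran) — holds.
(b) ≥70% agricultural — not satisfied.
(3) = T OR F = true.
So Overall is not satisfied (F AND T AND T).
Exception (has storefront) — not satisfied.
Result: main false OR exception false → false.

No — not exempt.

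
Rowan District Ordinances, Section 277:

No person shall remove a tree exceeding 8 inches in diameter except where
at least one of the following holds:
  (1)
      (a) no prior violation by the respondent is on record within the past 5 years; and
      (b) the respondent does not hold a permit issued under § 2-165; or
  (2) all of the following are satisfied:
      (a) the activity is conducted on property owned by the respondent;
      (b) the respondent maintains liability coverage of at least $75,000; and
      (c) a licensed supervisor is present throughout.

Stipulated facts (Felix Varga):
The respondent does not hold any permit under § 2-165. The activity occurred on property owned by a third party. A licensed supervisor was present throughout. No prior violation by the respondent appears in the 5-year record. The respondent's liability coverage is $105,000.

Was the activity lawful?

Yes — lawful.

(a) no prior violation — met.
(b) not (holds permit) — holds.
So (1) is satisfied (T AND T).
(a) own property — not met.
(b) coverage ≥ $75,000 — satisfied.
(c) supervisor present — holds.
(2) = F AND T AND T = false.
Overall = T OR F = true.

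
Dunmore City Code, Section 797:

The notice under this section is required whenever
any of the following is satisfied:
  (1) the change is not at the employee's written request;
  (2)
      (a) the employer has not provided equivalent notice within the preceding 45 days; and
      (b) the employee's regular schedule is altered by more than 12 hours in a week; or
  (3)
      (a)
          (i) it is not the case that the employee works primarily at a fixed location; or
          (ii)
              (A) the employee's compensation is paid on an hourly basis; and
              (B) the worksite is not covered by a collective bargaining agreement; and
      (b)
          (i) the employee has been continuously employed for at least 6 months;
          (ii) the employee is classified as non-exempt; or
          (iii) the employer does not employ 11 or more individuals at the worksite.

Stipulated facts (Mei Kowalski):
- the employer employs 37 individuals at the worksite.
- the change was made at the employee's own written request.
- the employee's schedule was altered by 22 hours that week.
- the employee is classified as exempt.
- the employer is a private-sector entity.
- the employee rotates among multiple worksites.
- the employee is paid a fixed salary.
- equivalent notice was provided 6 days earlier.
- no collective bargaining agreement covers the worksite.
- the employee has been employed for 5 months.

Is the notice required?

(1) not employee-requested — not satisfied.
(a) no recent notice — not met.
(b) schedule shift > 12h — holds.
(2) = F AND T = false.
(i) not (fixed location) — satisfied.
(A) hourly-paid — fails.
(B) no CBA — met.
(ii): F AND T → false.
(a): T OR F → true.
(i) tenure ≥ 6 mo. — not satisfied.
(ii) non-exempt — fails.
(iii) not (≥ 11 at site) — not satisfied.
(b) = F OR F OR F = false.
So (3) is not satisfied (T AND F).
So Overall is not satisfied (F OR F OR F).

No — not required.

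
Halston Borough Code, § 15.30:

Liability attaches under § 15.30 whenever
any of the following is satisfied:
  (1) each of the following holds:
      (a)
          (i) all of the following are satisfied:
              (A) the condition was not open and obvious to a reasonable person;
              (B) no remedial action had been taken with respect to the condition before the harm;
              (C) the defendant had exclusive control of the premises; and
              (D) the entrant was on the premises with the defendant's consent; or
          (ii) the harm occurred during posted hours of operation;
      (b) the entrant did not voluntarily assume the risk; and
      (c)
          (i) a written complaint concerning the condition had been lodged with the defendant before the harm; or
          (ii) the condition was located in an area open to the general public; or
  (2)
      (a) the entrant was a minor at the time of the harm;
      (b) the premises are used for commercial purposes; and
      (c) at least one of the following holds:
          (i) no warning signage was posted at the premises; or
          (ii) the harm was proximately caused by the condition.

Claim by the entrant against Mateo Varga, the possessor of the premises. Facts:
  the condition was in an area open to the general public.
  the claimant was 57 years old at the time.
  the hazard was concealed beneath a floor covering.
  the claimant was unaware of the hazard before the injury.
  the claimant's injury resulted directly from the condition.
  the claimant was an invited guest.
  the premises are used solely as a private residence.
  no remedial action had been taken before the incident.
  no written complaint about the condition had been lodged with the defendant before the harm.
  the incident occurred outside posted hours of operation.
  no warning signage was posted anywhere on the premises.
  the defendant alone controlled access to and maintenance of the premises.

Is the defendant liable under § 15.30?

Yes — liable.

(A) not open/obvious — met.
(B) no remedial action — satisfied.
(C) exclusive control — met.
(D) consent to enter — holds.
So (i) is satisfied (T AND T AND T AND T).
(ii) during posted hours — not met.
So (a) is satisfied (T OR F).
(b) no assumed risk — met.
(i) complaint lodged — not satisfied.
(ii) public area — satisfied.
So (c) is satisfied (F OR T).
(1): T AND T AND T → true.
(a) entrant a minor — fails.
(b) commercial use — not met.
(i) no signage posted — satisfied.
(ii) proximate cause — satisfied.
(c) = T OR T = true.
So (2) is not satisfied (F AND F AND T).
So Overall is satisfied (T OR F).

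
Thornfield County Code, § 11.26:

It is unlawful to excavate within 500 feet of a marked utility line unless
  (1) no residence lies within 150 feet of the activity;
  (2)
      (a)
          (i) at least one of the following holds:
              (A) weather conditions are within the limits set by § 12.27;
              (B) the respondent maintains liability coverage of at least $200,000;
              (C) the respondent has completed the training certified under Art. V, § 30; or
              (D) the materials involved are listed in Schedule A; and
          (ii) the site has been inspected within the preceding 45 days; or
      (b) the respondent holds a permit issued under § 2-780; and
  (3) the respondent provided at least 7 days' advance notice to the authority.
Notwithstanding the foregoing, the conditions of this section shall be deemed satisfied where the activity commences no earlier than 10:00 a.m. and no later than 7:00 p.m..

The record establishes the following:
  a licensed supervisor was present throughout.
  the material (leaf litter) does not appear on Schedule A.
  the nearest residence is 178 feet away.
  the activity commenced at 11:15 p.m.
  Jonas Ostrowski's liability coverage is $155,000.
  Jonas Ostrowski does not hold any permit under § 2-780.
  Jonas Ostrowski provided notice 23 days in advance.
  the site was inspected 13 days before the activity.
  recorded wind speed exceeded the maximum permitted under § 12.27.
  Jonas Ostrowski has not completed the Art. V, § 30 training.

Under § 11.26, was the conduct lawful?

No — unlawful.

(1) no residence in 150 ft — met.
(A) weather ok — fails.
(B) coverage ≥ $200,000 — fails.
(C) training certified — fails.
(D) Schedule A material — fails.
So (i) is not satisfied (F OR F OR F OR F).
(ii) site inspected — holds.
(a): F AND T → false.
(b) holds permit — not met.
So (2) is not satisfied (F OR F).
(3) ≥7 days' notice — satisfied.
Overall: T AND F AND T → false.
Exception (start within hours) — not satisfied.
Result: main false OR exception false → false.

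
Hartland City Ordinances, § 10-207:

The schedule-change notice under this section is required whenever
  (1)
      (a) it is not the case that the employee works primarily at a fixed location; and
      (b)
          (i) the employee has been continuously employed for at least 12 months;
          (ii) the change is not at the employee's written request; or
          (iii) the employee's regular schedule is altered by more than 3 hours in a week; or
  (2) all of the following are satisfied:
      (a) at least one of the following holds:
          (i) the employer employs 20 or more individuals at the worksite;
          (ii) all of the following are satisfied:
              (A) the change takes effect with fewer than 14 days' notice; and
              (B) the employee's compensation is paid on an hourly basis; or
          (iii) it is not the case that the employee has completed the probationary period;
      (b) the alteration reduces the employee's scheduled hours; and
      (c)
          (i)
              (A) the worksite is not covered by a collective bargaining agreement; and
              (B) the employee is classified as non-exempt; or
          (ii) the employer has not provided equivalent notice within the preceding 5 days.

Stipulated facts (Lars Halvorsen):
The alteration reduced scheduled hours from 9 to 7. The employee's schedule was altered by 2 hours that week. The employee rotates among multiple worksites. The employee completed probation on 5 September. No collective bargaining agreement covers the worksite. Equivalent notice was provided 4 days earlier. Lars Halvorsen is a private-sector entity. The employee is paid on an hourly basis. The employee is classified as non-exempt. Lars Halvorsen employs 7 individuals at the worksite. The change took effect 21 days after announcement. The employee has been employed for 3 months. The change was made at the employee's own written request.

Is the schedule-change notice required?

(a) not (fixed location) — satisfied.
(i) tenure ≥ 12 mo. — fails.
(ii) not employee-requested — not met.
(iii) schedule shift > 3h — not satisfied.
(b): F OR F OR F → false.
(1): T AND F → false.
(i) ≥ 20 at site — not met.
(A) < 14 days' notice — not met.
(B) hourly-paid — holds.
(ii): F AND T → false.
(iii) not (past probation) — not met.
(a) = F OR F OR F = false.
(b) hours reduced — holds.
(A) no CBA — met.
(B) non-exempt — holds.
(i) = T AND T = true.
(ii) no recent notice — not satisfied.
(c): T OR F → true.
(2): F AND T AND T → false.
Overall: F OR F → false.

No — not required.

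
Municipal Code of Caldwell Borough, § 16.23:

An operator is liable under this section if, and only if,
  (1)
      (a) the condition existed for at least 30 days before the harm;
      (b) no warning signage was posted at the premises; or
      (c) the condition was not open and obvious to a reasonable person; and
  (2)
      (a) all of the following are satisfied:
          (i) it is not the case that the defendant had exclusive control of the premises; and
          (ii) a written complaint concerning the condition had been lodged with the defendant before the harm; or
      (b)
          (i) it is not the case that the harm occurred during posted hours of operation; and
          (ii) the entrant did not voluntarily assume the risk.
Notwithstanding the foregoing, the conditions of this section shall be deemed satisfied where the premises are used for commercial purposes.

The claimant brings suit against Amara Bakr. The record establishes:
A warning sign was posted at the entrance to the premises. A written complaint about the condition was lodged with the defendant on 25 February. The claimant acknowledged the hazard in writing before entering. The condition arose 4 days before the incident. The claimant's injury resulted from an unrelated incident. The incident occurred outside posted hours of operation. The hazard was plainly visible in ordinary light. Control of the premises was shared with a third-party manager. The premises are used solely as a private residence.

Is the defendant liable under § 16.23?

(a) condition ≥30 days old — not met.
(b) no signage posted — not satisfied.
(c) not open/obvious — not met.
(1): F OR F OR F → false.
(i) not (exclusive control) — met.
(ii) complaint lodged — met.
(a): T AND T → true.
(i) not (during posted hours) — met.
(ii) no assumed risk — fails.
(b): T AND F → false.
(2) = T OR F = true.
Overall: F AND T → false.
Exception (commercial use) — not satisfied.
Result: main false OR exception false → false.

No — not liable.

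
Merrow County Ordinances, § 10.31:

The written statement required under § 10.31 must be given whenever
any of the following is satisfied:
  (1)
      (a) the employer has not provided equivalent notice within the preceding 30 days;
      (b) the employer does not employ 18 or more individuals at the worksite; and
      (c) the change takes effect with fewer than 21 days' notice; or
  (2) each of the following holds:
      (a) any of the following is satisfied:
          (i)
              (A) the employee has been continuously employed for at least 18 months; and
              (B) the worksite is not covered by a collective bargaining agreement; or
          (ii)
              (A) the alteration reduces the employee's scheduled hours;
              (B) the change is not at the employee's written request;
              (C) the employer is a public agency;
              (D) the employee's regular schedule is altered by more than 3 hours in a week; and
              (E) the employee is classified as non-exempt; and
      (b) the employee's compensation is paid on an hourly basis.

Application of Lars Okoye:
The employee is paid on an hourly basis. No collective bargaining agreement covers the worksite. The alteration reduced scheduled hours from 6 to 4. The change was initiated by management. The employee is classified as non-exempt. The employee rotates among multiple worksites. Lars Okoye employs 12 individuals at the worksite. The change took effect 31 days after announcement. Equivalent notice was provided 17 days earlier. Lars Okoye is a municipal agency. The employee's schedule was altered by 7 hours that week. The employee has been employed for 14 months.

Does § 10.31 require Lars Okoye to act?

Yes — required.

(a) no recent notice — fails.
(b) not (≥ 18 at site) — met.
(c) < 21 days' notice — fails.
(1) = F AND T AND F = false.
(A) tenure ≥ 18 mo. — not satisfied.
(B) no CBA — met.
(i) = F AND T = false.
(A) hours reduced — satisfied.
(B) not employee-requested — holds.
(C) public agency — satisfied.
(D) schedule shift > 3h — satisfied.
(E) non-exempt — holds.
(ii) = T AND T AND T AND T AND T = true.
(a): F OR T → true.
(b) hourly-paid — satisfied.
So (2) is satisfied (T AND T).
Overall = F OR T = true.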